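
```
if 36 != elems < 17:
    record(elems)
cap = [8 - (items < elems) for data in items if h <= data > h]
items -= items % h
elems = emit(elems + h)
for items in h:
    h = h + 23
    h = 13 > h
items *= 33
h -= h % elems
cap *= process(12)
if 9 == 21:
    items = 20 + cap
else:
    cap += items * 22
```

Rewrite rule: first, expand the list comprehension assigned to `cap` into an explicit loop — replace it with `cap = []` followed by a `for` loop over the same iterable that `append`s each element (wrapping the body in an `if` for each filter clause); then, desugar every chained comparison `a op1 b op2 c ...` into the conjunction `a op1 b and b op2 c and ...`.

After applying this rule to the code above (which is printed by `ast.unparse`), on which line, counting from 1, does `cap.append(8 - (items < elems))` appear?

6

Transformed code:
if 36 != elems and elems < 17:
    record(elems)
cap = []
for data in items:
    if h <= data and data > h:
        cap.append(8 - (items < elems))
items -= items % h
elems = emit(elems + h)
for items in h:
    h = h + 23
    h = 13 > h
items *= 33
h -= h % elems
cap *= process(12)
if 9 == 21:
    items = 20 + cap
else:
    cap += items * 22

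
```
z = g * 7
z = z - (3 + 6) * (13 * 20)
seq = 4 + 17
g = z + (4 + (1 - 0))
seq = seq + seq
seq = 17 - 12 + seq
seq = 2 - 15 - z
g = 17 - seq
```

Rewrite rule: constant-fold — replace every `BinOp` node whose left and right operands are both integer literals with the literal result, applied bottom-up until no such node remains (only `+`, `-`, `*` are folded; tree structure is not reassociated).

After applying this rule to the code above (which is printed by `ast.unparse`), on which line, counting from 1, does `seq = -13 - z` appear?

7

Transformed code:
z = g * 7
z = z - 2340
seq = 21
g = z + 5
seq = seq + seq
seq = 5 + seq
seq = -13 - z
g = 17 - seq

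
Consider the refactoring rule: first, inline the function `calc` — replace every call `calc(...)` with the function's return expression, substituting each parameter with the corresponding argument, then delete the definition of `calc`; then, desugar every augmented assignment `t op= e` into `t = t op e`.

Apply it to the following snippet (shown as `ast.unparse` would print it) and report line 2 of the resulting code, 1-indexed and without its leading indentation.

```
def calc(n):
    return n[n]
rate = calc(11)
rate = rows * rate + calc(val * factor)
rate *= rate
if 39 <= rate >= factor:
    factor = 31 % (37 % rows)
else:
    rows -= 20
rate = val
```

Transformed code:
rate = 11[11]
rate = rows * rate + (val * factor)[val * factor]
rate = rate * rate
if 39 <= rate >= factor:
    factor = 31 % (37 % rows)
else:
    rows = rows - 20
rate = val

rate = rows * rate + (val * factor)[val * factor]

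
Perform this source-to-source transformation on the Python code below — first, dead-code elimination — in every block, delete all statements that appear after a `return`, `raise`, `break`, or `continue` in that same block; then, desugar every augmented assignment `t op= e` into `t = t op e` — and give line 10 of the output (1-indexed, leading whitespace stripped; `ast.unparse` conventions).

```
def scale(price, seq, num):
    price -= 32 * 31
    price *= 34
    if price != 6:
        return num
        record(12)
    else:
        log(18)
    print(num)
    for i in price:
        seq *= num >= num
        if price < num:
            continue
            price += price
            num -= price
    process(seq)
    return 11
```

Transformed code:
def scale(price, seq, num):
    price = price - 32 * 31
    price = price * 34
    if price != 6:
        return num
    else:
        log(18)
    print(num)
    for i in price:
        seq = seq * (num >= num)
        if price < num:
            continue
    process(seq)
    return 11

seq = seq * (num >= num)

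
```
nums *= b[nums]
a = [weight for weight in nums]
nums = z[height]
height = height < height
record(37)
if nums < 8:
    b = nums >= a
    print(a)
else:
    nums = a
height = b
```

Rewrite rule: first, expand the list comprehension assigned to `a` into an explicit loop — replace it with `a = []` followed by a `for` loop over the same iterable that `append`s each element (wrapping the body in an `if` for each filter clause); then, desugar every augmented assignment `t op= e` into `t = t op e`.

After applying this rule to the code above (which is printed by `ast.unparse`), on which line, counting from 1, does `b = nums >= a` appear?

9

Transformed code:
nums = nums * b[nums]
a = []
for weight in nums:
    a.append(weight)
nums = z[height]
height = height < height
record(37)
if nums < 8:
    b = nums >= a
    print(a)
else:
    nums = a
height = b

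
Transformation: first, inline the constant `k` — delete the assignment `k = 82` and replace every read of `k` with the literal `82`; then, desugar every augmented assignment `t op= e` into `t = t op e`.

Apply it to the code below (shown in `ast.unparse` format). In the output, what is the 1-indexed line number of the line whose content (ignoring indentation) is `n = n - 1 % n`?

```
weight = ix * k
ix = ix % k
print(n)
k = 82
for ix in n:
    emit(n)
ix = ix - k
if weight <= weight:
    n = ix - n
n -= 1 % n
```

9

Transformed code:
weight = ix * 82
ix = ix % 82
print(n)
for ix in n:
    emit(n)
ix = ix - 82
if weight <= weight:
    n = ix - n
n = n - 1 % n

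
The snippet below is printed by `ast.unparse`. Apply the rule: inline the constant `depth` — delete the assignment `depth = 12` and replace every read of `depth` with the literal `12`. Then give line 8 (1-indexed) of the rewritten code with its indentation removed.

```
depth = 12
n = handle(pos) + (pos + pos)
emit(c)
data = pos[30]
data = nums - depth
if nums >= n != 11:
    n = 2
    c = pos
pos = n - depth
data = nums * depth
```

pos = n - 12

Transformed code:
n = handle(pos) + (pos + pos)
emit(c)
data = pos[30]
data = nums - 12
if nums >= n != 11:
    n = 2
    c = pos
pos = n - 12
data = nums * 12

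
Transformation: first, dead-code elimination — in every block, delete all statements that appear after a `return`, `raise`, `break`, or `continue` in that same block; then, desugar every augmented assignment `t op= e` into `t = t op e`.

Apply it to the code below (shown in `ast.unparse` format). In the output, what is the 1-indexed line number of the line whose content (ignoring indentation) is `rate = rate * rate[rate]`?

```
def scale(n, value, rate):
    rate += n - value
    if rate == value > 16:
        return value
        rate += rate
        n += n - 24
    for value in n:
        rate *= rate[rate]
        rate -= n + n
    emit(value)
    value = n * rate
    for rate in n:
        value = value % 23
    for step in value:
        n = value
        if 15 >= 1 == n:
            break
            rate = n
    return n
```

Transformed code:
def scale(n, value, rate):
    rate = rate + (n - value)
    if rate == value > 16:
        return value
    for value in n:
        rate = rate * rate[rate]
        rate = rate - (n + n)
    emit(value)
    value = n * rate
    for rate in n:
        value = value % 23
    for step in value:
        n = value
        if 15 >= 1 == n:
            break
    return n

6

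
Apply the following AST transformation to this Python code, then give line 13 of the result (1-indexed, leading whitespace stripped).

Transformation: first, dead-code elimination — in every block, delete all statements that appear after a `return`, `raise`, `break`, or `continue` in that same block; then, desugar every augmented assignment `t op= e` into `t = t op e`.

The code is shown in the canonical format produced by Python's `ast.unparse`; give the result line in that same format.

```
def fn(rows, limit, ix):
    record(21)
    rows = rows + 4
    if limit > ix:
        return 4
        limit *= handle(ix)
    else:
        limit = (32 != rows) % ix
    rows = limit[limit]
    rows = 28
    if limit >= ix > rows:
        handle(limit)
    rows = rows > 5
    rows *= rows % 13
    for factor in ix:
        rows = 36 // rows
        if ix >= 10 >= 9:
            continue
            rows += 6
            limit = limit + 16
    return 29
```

Transformed code:
def fn(rows, limit, ix):
    record(21)
    rows = rows + 4
    if limit > ix:
        return 4
    else:
        limit = (32 != rows) % ix
    rows = limit[limit]
    rows = 28
    if limit >= ix > rows:
        handle(limit)
    rows = rows > 5
    rows = rows * (rows % 13)
    for factor in ix:
        rows = 36 // rows
        if ix >= 10 >= 9:
            continue
    return 29

rows = rows * (rows % 13)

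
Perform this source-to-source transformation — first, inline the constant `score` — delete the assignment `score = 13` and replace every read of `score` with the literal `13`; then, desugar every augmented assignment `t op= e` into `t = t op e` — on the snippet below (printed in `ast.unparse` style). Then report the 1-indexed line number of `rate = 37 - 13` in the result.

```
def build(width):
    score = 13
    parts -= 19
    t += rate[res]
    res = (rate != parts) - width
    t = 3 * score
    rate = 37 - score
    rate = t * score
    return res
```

6

Transformed code:
def build(width):
    parts = parts - 19
    t = t + rate[res]
    res = (rate != parts) - width
    t = 3 * 13
    rate = 37 - 13
    rate = t * 13
    return res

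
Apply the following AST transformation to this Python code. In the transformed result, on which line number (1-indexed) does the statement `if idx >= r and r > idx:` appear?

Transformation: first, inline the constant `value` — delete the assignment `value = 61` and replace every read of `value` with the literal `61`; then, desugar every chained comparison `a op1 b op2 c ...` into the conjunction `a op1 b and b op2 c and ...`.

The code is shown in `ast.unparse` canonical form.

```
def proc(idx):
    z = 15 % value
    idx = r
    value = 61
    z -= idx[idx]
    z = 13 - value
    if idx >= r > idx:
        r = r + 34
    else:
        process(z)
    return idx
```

6

Transformed code:
def proc(idx):
    z = 15 % 61
    idx = r
    z -= idx[idx]
    z = 13 - 61
    if idx >= r and r > idx:
        r = r + 34
    else:
        process(z)
    return idx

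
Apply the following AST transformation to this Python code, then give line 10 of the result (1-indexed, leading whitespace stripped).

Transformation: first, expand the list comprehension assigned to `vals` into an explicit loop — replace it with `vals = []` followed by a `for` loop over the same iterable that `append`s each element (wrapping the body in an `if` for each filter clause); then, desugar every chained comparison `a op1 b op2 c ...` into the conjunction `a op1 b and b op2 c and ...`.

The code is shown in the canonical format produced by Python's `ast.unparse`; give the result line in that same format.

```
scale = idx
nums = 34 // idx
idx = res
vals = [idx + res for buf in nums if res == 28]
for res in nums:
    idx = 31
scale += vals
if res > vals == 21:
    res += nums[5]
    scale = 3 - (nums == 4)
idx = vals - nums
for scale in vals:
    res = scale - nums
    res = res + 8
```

scale += vals

Transformed code:
scale = idx
nums = 34 // idx
idx = res
vals = []
for buf in nums:
    if res == 28:
        vals.append(idx + res)
for res in nums:
    idx = 31
scale += vals
if res > vals and vals == 21:
    res += nums[5]
    scale = 3 - (nums == 4)
idx = vals - nums
for scale in vals:
    res = scale - nums
    res = res + 8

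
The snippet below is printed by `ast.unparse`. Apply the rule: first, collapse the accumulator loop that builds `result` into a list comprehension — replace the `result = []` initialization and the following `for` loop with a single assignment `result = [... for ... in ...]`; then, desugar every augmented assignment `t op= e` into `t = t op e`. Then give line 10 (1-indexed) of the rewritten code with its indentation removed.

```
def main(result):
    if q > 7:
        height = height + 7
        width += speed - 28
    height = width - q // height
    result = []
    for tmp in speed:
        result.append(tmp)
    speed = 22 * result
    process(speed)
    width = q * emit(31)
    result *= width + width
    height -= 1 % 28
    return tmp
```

result = result * (width + width)

Transformed code:
def main(result):
    if q > 7:
        height = height + 7
        width = width + (speed - 28)
    height = width - q // height
    result = [tmp for tmp in speed]
    speed = 22 * result
    process(speed)
    width = q * emit(31)
    result = result * (width + width)
    height = height - 1 % 28
    return tmp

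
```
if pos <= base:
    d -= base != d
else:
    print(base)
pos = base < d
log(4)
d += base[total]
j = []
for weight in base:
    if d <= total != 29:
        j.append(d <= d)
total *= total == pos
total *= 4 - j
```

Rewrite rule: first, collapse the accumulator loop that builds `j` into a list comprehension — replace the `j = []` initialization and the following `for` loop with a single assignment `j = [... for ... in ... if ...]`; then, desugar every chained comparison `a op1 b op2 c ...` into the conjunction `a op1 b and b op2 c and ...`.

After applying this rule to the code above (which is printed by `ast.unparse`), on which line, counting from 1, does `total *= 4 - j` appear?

Transformed code:
if pos <= base:
    d -= base != d
else:
    print(base)
pos = base < d
log(4)
d += base[total]
j = [d <= d for weight in base if d <= total and total != 29]
total *= total == pos
total *= 4 - j

10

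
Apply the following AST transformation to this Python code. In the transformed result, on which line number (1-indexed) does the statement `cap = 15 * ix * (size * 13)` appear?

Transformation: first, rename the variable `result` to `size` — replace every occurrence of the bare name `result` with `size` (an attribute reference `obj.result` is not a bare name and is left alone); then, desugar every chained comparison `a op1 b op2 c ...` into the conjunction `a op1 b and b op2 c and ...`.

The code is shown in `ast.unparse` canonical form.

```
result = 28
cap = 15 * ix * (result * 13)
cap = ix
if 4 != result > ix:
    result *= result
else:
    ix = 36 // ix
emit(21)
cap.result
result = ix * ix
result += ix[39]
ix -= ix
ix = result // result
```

Transformed code:
size = 28
cap = 15 * ix * (size * 13)
cap = ix
if 4 != size and size > ix:
    size *= size
else:
    ix = 36 // ix
emit(21)
cap.result
size = ix * ix
size += ix[39]
ix -= ix
ix = size // size

2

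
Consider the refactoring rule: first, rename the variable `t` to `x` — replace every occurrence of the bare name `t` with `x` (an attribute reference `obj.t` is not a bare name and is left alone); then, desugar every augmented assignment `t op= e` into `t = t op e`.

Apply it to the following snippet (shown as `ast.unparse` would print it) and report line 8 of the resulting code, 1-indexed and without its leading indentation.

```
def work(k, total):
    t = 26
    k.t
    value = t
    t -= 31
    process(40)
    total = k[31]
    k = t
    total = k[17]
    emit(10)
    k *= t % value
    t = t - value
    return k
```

k = x

Transformed code:
def work(k, total):
    x = 26
    k.t
    value = x
    x = x - 31
    process(40)
    total = k[31]
    k = x
    total = k[17]
    emit(10)
    k = k * (x % value)
    x = x - value
    return k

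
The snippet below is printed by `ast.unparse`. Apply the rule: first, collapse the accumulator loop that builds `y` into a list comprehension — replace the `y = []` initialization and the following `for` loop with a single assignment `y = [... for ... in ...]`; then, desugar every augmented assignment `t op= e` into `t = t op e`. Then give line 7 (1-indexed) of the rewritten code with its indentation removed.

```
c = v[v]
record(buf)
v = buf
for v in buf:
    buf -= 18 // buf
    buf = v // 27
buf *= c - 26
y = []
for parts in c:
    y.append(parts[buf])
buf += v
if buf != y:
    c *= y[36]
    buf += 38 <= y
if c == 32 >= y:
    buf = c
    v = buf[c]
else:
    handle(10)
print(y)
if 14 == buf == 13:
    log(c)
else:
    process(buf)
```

Transformed code:
c = v[v]
record(buf)
v = buf
for v in buf:
    buf = buf - 18 // buf
    buf = v // 27
buf = buf * (c - 26)
y = [parts[buf] for parts in c]
buf = buf + v
if buf != y:
    c = c * y[36]
    buf = buf + (38 <= y)
if c == 32 >= y:
    buf = c
    v = buf[c]
else:
    handle(10)
print(y)
if 14 == buf == 13:
    log(c)
else:
    process(buf)

buf = buf * (c - 26)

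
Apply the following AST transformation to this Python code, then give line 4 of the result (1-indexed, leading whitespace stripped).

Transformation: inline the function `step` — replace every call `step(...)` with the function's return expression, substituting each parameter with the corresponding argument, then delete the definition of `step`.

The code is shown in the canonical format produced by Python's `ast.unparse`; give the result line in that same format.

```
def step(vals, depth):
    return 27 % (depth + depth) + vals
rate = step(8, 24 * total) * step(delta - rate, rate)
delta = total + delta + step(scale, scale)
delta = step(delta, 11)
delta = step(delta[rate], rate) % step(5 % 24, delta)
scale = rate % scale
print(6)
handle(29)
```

delta = (27 % (rate + rate) + delta[rate]) % (27 % (delta + delta) + 5 % 24)

Transformed code:
rate = (27 % (24 * total + 24 * total) + 8) * (27 % (rate + rate) + (delta - rate))
delta = total + delta + (27 % (scale + scale) + scale)
delta = 27 % (11 + 11) + delta
delta = (27 % (rate + rate) + delta[rate]) % (27 % (delta + delta) + 5 % 24)
scale = rate % scale
print(6)
handle(29)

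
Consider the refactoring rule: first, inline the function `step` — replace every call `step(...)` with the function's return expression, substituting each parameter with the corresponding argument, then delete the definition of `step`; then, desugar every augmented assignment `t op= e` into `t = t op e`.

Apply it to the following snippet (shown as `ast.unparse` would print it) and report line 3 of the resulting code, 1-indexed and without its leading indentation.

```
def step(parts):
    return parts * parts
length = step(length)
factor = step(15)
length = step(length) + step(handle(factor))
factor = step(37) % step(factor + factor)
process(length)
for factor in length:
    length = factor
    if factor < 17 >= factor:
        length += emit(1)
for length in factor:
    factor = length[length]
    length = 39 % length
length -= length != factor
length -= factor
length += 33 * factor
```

length = length * length + handle(factor) * handle(factor)

Transformed code:
length = length * length
factor = 15 * 15
length = length * length + handle(factor) * handle(factor)
factor = 37 * 37 % ((factor + factor) * (factor + factor))
process(length)
for factor in length:
    length = factor
    if factor < 17 >= factor:
        length = length + emit(1)
for length in factor:
    factor = length[length]
    length = 39 % length
length = length - (length != factor)
length = length - factor
length = length + 33 * factor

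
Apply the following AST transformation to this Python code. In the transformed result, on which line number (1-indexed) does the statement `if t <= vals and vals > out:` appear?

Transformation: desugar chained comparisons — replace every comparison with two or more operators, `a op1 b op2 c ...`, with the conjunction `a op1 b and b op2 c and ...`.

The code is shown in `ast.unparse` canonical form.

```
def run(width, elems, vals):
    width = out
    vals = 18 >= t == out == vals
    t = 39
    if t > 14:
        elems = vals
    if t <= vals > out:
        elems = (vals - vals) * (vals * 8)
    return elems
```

Transformed code:
def run(width, elems, vals):
    width = out
    vals = 18 >= t and t == out and (out == vals)
    t = 39
    if t > 14:
        elems = vals
    if t <= vals and vals > out:
        elems = (vals - vals) * (vals * 8)
    return elems

7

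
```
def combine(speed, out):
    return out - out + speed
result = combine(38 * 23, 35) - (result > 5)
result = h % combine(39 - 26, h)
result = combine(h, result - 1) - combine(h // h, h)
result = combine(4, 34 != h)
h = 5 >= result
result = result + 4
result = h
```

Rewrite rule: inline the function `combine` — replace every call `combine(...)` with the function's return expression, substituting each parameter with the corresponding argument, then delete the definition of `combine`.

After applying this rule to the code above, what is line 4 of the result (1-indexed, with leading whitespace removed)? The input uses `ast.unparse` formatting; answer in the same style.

Transformed code:
result = 35 - 35 + 38 * 23 - (result > 5)
result = h % (h - h + (39 - 26))
result = result - 1 - (result - 1) + h - (h - h + h // h)
result = (34 != h) - (34 != h) + 4
h = 5 >= result
result = result + 4
result = h

result = (34 != h) - (34 != h) + 4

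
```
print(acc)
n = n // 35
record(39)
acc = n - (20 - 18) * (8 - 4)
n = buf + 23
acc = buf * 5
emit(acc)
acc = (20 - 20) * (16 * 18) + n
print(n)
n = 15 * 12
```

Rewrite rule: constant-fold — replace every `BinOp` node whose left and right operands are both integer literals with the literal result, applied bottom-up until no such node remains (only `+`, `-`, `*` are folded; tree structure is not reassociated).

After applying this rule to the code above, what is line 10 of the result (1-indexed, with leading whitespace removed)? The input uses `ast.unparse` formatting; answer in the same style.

n = 180

Transformed code:
print(acc)
n = n // 35
record(39)
acc = n - 8
n = buf + 23
acc = buf * 5
emit(acc)
acc = 0 + n
print(n)
n = 180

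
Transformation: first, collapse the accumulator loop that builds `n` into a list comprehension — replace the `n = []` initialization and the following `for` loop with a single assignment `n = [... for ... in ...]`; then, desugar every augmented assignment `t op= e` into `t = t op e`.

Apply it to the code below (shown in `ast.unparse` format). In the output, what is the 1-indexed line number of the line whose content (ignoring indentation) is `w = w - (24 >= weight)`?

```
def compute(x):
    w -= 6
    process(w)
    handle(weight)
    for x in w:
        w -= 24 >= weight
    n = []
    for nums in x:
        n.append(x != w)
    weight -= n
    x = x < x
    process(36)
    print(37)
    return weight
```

Transformed code:
def compute(x):
    w = w - 6
    process(w)
    handle(weight)
    for x in w:
        w = w - (24 >= weight)
    n = [x != w for nums in x]
    weight = weight - n
    x = x < x
    process(36)
    print(37)
    return weight

6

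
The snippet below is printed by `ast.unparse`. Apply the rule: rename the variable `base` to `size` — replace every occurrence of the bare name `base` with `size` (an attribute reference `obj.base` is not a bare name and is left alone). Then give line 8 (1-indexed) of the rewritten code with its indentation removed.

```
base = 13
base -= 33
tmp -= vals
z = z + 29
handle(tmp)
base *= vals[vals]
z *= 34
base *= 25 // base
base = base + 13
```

size *= 25 // size

Transformed code:
size = 13
size -= 33
tmp -= vals
z = z + 29
handle(tmp)
size *= vals[vals]
z *= 34
size *= 25 // size
size = size + 13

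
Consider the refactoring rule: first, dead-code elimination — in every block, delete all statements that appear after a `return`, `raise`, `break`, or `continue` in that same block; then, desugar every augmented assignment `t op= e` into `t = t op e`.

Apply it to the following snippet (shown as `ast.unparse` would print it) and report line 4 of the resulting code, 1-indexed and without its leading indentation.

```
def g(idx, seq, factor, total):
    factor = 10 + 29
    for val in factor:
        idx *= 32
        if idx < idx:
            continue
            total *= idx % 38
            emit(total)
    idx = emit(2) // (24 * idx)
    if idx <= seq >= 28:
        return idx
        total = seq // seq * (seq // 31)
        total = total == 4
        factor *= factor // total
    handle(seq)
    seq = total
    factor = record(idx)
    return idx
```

Transformed code:
def g(idx, seq, factor, total):
    factor = 10 + 29
    for val in factor:
        idx = idx * 32
        if idx < idx:
            continue
    idx = emit(2) // (24 * idx)
    if idx <= seq >= 28:
        return idx
    handle(seq)
    seq = total
    factor = record(idx)
    return idx

idx = idx * 32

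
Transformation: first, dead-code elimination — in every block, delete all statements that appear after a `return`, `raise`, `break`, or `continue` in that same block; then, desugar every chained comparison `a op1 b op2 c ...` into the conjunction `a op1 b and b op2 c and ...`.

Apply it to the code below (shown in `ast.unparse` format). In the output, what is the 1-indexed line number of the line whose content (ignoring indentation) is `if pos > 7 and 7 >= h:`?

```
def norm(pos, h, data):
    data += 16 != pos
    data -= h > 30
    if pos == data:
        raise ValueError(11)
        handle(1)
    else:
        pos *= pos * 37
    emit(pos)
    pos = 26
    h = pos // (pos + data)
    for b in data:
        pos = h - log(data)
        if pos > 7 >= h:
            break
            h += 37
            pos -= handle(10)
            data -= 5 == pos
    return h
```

13

Transformed code:
def norm(pos, h, data):
    data += 16 != pos
    data -= h > 30
    if pos == data:
        raise ValueError(11)
    else:
        pos *= pos * 37
    emit(pos)
    pos = 26
    h = pos // (pos + data)
    for b in data:
        pos = h - log(data)
        if pos > 7 and 7 >= h:
            break
    return h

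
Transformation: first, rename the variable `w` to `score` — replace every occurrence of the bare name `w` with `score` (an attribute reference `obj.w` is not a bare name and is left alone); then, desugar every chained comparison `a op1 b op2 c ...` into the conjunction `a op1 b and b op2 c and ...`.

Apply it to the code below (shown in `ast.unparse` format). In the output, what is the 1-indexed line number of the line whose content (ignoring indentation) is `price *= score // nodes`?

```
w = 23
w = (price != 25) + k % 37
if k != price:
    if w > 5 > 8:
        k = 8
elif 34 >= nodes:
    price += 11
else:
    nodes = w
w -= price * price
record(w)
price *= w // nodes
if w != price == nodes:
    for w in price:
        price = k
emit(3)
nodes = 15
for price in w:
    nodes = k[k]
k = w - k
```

Transformed code:
score = 23
score = (price != 25) + k % 37
if k != price:
    if score > 5 and 5 > 8:
        k = 8
elif 34 >= nodes:
    price += 11
else:
    nodes = score
score -= price * price
record(score)
price *= score // nodes
if score != price and price == nodes:
    for score in price:
        price = k
emit(3)
nodes = 15
for price in score:
    nodes = k[k]
k = score - k

12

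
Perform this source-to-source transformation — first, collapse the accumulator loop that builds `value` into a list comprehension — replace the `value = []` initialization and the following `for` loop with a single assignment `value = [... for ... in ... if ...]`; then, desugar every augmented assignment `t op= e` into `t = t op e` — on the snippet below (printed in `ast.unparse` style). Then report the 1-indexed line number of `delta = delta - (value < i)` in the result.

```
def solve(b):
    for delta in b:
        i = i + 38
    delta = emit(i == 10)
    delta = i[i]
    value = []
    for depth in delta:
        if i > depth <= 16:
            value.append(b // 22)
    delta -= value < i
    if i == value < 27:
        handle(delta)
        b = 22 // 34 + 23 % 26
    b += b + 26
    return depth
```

7

Transformed code:
def solve(b):
    for delta in b:
        i = i + 38
    delta = emit(i == 10)
    delta = i[i]
    value = [b // 22 for depth in delta if i > depth <= 16]
    delta = delta - (value < i)
    if i == value < 27:
        handle(delta)
        b = 22 // 34 + 23 % 26
    b = b + (b + 26)
    return depth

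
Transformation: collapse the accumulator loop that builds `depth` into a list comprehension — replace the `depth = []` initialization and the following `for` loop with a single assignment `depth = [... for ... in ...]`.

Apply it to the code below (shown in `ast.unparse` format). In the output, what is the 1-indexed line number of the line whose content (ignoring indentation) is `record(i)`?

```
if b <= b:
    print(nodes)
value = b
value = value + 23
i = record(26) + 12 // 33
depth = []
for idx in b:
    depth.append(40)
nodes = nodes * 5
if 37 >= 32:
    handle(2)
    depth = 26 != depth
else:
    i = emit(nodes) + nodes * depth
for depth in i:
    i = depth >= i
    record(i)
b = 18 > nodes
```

Transformed code:
if b <= b:
    print(nodes)
value = b
value = value + 23
i = record(26) + 12 // 33
depth = [40 for idx in b]
nodes = nodes * 5
if 37 >= 32:
    handle(2)
    depth = 26 != depth
else:
    i = emit(nodes) + nodes * depth
for depth in i:
    i = depth >= i
    record(i)
b = 18 > nodes

15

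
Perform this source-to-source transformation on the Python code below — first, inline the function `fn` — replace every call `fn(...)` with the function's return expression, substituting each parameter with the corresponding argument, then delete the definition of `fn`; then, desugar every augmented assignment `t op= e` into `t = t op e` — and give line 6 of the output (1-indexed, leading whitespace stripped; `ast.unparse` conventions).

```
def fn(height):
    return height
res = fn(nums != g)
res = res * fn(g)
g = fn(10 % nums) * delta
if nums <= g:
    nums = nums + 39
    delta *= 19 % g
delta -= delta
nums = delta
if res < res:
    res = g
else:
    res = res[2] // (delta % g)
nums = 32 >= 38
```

delta = delta * (19 % g)

Transformed code:
res = nums != g
res = res * g
g = 10 % nums * delta
if nums <= g:
    nums = nums + 39
    delta = delta * (19 % g)
delta = delta - delta
nums = delta
if res < res:
    res = g
else:
    res = res[2] // (delta % g)
nums = 32 >= 38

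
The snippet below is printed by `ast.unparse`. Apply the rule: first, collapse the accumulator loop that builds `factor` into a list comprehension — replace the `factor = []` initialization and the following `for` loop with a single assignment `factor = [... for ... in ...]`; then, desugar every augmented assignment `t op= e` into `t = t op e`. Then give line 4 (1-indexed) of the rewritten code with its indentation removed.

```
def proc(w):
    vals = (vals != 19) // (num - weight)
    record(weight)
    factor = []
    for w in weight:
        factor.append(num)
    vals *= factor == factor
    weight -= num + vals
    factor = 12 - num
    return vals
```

Transformed code:
def proc(w):
    vals = (vals != 19) // (num - weight)
    record(weight)
    factor = [num for w in weight]
    vals = vals * (factor == factor)
    weight = weight - (num + vals)
    factor = 12 - num
    return vals

factor = [num for w in weight]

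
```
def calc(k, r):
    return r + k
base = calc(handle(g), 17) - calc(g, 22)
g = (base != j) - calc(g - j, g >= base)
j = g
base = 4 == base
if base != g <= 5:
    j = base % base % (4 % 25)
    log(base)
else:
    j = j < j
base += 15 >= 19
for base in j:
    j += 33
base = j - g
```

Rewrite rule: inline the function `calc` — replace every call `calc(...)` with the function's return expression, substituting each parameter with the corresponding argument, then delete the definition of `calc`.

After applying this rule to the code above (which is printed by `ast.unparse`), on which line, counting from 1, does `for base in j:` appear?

Transformed code:
base = 17 + handle(g) - (22 + g)
g = (base != j) - ((g >= base) + (g - j))
j = g
base = 4 == base
if base != g <= 5:
    j = base % base % (4 % 25)
    log(base)
else:
    j = j < j
base += 15 >= 19
for base in j:
    j += 33
base = j - g

11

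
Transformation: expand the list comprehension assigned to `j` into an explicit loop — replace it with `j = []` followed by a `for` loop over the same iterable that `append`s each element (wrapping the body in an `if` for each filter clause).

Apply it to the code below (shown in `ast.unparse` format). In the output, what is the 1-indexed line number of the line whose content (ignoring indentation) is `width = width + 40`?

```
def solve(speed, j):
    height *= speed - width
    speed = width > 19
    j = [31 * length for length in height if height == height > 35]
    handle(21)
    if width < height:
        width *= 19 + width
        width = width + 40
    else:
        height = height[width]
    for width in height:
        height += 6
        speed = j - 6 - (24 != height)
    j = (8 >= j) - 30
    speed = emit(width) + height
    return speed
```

Transformed code:
def solve(speed, j):
    height *= speed - width
    speed = width > 19
    j = []
    for length in height:
        if height == height > 35:
            j.append(31 * length)
    handle(21)
    if width < height:
        width *= 19 + width
        width = width + 40
    else:
        height = height[width]
    for width in height:
        height += 6
        speed = j - 6 - (24 != height)
    j = (8 >= j) - 30
    speed = emit(width) + height
    return speed

11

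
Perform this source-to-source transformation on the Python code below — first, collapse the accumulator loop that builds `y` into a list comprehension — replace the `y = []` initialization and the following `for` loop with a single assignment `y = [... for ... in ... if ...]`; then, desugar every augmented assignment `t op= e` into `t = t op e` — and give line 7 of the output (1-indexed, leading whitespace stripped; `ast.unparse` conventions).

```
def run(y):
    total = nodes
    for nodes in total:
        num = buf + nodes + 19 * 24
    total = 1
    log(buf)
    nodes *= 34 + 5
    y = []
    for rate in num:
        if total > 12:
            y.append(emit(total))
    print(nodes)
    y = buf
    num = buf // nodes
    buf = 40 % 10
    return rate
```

nodes = nodes * (34 + 5)

Transformed code:
def run(y):
    total = nodes
    for nodes in total:
        num = buf + nodes + 19 * 24
    total = 1
    log(buf)
    nodes = nodes * (34 + 5)
    y = [emit(total) for rate in num if total > 12]
    print(nodes)
    y = buf
    num = buf // nodes
    buf = 40 % 10
    return rate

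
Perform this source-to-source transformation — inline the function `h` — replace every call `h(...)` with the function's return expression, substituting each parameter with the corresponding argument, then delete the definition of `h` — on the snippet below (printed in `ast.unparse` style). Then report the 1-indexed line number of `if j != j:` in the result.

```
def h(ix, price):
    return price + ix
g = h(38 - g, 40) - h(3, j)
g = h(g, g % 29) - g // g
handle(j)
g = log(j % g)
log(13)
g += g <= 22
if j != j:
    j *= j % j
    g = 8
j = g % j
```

Transformed code:
g = 40 + (38 - g) - (j + 3)
g = g % 29 + g - g // g
handle(j)
g = log(j % g)
log(13)
g += g <= 22
if j != j:
    j *= j % j
    g = 8
j = g % j

7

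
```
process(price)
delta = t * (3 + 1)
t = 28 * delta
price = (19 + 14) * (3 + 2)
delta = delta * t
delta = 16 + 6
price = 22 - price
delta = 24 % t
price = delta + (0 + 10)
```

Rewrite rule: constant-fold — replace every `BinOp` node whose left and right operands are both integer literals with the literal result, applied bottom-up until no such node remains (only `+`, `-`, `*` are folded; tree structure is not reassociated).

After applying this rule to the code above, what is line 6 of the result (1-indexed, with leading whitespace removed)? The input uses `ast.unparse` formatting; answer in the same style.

Transformed code:
process(price)
delta = t * 4
t = 28 * delta
price = 165
delta = delta * t
delta = 22
price = 22 - price
delta = 24 % t
price = delta + 10

delta = 22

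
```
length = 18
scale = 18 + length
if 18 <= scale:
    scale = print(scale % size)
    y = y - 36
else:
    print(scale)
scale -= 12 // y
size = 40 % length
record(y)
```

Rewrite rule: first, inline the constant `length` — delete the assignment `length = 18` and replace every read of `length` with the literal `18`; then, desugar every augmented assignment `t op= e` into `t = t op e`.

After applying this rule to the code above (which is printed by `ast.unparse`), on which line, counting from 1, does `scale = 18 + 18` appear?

Transformed code:
scale = 18 + 18
if 18 <= scale:
    scale = print(scale % size)
    y = y - 36
else:
    print(scale)
scale = scale - 12 // y
size = 40 % 18
record(y)

1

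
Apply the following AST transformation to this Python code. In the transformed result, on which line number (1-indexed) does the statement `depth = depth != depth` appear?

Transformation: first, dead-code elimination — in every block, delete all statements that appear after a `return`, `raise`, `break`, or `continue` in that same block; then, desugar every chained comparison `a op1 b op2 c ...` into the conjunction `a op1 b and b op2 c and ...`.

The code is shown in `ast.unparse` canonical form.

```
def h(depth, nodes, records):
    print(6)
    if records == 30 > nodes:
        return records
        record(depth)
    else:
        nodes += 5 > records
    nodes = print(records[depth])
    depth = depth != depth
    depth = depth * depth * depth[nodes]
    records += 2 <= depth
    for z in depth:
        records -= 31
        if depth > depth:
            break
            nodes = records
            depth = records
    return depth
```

8

Transformed code:
def h(depth, nodes, records):
    print(6)
    if records == 30 and 30 > nodes:
        return records
    else:
        nodes += 5 > records
    nodes = print(records[depth])
    depth = depth != depth
    depth = depth * depth * depth[nodes]
    records += 2 <= depth
    for z in depth:
        records -= 31
        if depth > depth:
            break
    return depth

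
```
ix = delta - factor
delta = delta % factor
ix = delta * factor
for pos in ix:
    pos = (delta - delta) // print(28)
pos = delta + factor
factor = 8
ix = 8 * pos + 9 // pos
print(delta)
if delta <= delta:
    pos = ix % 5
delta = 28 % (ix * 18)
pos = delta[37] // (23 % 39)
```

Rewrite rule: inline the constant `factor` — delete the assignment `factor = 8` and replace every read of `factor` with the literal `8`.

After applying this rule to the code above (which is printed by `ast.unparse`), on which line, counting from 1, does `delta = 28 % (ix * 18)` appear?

Transformed code:
ix = delta - 8
delta = delta % 8
ix = delta * 8
for pos in ix:
    pos = (delta - delta) // print(28)
pos = delta + 8
ix = 8 * pos + 9 // pos
print(delta)
if delta <= delta:
    pos = ix % 5
delta = 28 % (ix * 18)
pos = delta[37] // (23 % 39)

11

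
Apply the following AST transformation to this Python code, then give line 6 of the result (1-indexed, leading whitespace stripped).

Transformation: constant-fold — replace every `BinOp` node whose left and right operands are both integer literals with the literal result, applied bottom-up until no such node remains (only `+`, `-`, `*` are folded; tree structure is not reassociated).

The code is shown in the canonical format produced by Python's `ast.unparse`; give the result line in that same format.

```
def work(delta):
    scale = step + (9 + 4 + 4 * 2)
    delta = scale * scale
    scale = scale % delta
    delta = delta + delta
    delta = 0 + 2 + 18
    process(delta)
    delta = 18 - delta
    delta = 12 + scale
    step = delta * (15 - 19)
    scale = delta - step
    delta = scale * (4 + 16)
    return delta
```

delta = 20

Transformed code:
def work(delta):
    scale = step + 21
    delta = scale * scale
    scale = scale % delta
    delta = delta + delta
    delta = 20
    process(delta)
    delta = 18 - delta
    delta = 12 + scale
    step = delta * -4
    scale = delta - step
    delta = scale * 20
    return delta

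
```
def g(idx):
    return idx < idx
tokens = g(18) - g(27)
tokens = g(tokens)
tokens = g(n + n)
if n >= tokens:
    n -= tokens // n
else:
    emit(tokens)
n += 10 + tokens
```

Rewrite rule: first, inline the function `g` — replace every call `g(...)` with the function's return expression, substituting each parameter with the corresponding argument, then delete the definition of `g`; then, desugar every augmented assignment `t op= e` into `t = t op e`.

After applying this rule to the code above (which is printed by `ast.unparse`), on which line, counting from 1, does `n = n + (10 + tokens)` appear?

8

Transformed code:
tokens = (18 < 18) - (27 < 27)
tokens = tokens < tokens
tokens = n + n < n + n
if n >= tokens:
    n = n - tokens // n
else:
    emit(tokens)
n = n + (10 + tokens)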